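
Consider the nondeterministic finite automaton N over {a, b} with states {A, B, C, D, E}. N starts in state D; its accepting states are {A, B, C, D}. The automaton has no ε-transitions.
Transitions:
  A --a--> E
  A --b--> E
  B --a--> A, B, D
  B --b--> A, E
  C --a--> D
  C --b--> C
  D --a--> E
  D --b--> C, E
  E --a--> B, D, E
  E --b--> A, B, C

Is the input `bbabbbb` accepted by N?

Start: {D}
read b: {C, E}
read b: {A, B, C}
read a: {A, B, D, E}
read b: {A, B, C, E}
read b: {A, B, C, E}
read b: {A, B, C, E}
read b: {A, B, C, E}
Reachable ∩ accepting = {A, B, C} — nonempty.

accepted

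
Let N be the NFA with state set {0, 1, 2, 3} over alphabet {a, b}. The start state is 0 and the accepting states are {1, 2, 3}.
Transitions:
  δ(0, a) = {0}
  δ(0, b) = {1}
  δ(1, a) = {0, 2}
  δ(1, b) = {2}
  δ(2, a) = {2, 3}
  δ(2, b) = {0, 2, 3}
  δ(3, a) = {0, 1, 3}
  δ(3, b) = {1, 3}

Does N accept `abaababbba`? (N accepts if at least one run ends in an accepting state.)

accepted

Start: {0}
read a: {0}
read b: {1}
read a: {0, 2}
read a: {0, 2, 3}
read b: {0, 1, 2, 3}
read a: {0, 1, 2, 3}
read b: {0, 1, 2, 3}
read b: {0, 1, 2, 3}
read b: {0, 1, 2, 3}
read a: {0, 1, 2, 3}
Reachable ∩ accepting = {1, 2, 3} — nonempty.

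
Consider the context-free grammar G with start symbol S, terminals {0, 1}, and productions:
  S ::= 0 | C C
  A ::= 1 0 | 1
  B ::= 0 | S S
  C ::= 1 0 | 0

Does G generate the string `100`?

S ⇒ CC ⇒ 10C ⇒ 100

yes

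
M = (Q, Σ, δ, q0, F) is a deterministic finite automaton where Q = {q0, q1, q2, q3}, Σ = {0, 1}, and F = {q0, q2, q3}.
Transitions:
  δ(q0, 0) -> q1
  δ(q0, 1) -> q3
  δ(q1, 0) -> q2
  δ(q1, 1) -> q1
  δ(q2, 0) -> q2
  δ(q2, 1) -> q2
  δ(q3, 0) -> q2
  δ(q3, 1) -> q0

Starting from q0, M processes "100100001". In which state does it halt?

q2

q0 --1--> q3
q3 --0--> q2
q2 --0--> q2
q2 --1--> q2
q2 --0--> q2
q2 --0--> q2
q2 --0--> q2
q2 --0--> q2
q2 --1--> q2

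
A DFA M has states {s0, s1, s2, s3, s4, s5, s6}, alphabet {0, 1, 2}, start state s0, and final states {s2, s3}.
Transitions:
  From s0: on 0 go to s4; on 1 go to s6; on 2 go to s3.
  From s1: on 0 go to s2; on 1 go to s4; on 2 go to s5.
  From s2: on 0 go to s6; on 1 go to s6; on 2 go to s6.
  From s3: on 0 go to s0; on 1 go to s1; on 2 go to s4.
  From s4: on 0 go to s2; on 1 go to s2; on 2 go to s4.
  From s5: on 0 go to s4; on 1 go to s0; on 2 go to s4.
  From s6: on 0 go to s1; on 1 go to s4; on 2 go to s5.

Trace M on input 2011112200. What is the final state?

s6

s0 --2--> s3
s3 --0--> s0
s0 --1--> s6
s6 --1--> s4
s4 --1--> s2
s2 --1--> s6
s6 --2--> s5
s5 --2--> s4
s4 --0--> s2
s2 --0--> s6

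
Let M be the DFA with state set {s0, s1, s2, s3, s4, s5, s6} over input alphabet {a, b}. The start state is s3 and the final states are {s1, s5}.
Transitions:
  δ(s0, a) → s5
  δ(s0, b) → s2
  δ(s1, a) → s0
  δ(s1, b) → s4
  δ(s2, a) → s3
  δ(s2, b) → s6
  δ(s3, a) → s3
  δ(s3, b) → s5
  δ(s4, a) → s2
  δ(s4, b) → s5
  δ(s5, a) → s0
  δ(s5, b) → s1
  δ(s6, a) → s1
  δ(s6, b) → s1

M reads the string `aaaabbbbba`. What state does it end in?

s3 --a--> s3
s3 --a--> s3
s3 --a--> s3
s3 --a--> s3
s3 --b--> s5
s5 --b--> s1
s1 --b--> s4
s4 --b--> s5
s5 --b--> s1
s1 --a--> s0

s0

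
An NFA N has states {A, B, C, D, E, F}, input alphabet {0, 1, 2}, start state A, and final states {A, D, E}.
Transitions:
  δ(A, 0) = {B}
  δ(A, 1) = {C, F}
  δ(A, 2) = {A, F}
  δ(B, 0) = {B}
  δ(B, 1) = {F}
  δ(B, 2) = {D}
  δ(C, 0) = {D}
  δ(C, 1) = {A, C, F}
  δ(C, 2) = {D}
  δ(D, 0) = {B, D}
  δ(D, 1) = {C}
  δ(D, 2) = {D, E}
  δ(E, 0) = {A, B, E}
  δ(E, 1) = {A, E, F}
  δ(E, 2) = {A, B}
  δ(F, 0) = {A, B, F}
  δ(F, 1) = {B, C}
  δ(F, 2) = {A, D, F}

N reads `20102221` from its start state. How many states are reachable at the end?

5

Start: {A}
read 2: {A, F}
read 0: {A, B, F}
read 1: {B, C, F}
read 0: {A, B, D, F}
read 2: {A, D, E, F}
read 2: {A, B, D, E, F}
read 2: {A, B, D, E, F}
read 1: {A, B, C, E, F}
Final reachable set {A, B, C, E, F} has 5 states.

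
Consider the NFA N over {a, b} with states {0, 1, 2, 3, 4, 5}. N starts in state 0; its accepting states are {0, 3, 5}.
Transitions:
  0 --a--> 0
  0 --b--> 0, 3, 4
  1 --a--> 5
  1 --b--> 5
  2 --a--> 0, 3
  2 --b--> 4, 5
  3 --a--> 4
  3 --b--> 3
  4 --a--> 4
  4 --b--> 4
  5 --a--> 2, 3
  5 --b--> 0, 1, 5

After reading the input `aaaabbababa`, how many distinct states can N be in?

2

Start: {0}
read a: {0}
read a: {0}
read a: {0}
read a: {0}
read b: {0, 3, 4}
read b: {0, 3, 4}
read a: {0, 4}
read b: {0, 3, 4}
read a: {0, 4}
read b: {0, 3, 4}
read a: {0, 4}
Final reachable set {0, 4} has 2 states.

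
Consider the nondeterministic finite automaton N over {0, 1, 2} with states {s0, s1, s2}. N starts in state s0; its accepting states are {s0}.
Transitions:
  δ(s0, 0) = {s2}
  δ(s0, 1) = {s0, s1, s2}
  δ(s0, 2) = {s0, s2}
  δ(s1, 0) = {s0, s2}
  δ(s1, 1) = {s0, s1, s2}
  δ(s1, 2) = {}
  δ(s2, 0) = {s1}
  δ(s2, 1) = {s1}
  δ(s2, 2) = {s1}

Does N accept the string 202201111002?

Start: {s0}
read 2: {s0, s2}
read 0: {s1, s2}
read 2: {s1}
read 2: {}
The reachable set is empty and stays empty for the remaining 8 symbols.
Reachable ∩ accepting = {} — empty.

rejected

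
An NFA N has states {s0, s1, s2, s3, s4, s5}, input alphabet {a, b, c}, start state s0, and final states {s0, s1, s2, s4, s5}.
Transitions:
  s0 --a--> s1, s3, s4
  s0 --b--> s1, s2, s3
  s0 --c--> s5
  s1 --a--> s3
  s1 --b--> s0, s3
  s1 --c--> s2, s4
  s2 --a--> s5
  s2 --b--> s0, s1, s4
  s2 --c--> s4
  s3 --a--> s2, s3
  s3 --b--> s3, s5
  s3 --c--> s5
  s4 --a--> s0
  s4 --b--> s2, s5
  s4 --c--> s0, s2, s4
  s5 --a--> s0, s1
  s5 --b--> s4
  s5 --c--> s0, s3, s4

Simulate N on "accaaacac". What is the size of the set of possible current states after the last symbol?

5

Start: {s0}
read a: {s1, s3, s4}
read c: {s0, s2, s4, s5}
read c: {s0, s2, s3, s4, s5}
read a: {s0, s1, s2, s3, s4, s5}
read a: {s0, s1, s2, s3, s4, s5}
read a: {s0, s1, s2, s3, s4, s5}
read c: {s0, s2, s3, s4, s5}
read a: {s0, s1, s2, s3, s4, s5}
read c: {s0, s2, s3, s4, s5}
Final reachable set {s0, s2, s3, s4, s5} has 5 states.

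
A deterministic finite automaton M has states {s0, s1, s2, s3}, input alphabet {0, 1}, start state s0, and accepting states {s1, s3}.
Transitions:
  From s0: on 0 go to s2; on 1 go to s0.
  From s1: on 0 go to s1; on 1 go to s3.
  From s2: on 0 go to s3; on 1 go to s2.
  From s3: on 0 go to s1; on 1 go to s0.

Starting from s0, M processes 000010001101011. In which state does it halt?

s0 --0--> s2
s2 --0--> s3
s3 --0--> s1
s1 --0--> s1
s1 --1--> s3
s3 --0--> s1
s1 --0--> s1
s1 --0--> s1
s1 --1--> s3
s3 --1--> s0
s0 --0--> s2
s2 --1--> s2
s2 --0--> s3
s3 --1--> s0
s0 --1--> s0

s0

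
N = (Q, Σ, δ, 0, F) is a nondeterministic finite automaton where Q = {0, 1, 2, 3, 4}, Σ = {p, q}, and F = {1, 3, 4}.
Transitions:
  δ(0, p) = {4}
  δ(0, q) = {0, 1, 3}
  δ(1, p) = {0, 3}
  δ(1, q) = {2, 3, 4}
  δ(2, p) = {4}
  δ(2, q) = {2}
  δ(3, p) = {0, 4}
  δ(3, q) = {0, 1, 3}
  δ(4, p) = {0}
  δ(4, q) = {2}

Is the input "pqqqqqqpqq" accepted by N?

Start: {0}
read p: {4}
read q: {2}
read q: {2}
read q: {2}
read q: {2}
read q: {2}
read q: {2}
read p: {4}
read q: {2}
read q: {2}
Reachable ∩ accepting = {} — empty.

rejected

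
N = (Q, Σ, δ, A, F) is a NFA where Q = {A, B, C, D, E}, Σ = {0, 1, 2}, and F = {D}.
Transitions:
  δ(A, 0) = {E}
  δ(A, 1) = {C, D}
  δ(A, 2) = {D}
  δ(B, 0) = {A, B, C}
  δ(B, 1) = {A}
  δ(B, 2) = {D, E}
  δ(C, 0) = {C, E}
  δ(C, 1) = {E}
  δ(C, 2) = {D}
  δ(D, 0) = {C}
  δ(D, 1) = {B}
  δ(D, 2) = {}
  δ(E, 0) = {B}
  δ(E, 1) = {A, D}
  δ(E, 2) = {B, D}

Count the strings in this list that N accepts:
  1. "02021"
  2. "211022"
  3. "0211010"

2

"02021": accepted
"211022": accepted
"0211010": rejected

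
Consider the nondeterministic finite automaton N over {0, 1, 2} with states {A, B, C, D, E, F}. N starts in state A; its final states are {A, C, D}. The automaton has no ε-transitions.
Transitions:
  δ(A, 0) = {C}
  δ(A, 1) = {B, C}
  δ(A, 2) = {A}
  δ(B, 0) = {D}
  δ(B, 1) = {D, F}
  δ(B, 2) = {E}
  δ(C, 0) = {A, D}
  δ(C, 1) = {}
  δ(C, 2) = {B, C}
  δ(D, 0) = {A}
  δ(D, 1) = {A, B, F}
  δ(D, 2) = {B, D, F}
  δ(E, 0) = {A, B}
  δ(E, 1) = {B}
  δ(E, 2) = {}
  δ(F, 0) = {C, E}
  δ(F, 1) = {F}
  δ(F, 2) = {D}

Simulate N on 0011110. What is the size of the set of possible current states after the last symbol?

4

Start: {A}
read 0: {C}
read 0: {A, D}
read 1: {A, B, C, F}
read 1: {B, C, D, F}
read 1: {A, B, D, F}
read 1: {A, B, C, D, F}
read 0: {A, C, D, E}
Final reachable set {A, C, D, E} has 4 states.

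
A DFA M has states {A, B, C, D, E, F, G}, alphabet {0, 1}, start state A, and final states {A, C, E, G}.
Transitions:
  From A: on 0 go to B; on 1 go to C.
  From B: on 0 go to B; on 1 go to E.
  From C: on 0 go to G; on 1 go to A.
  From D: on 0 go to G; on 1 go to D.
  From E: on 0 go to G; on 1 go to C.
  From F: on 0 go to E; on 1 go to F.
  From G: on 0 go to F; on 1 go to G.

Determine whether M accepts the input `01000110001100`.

rejected

A --0--> B
B --1--> E
E --0--> G
G --0--> F
F --0--> E
E --1--> C
C --1--> A
A --0--> B
B --0--> B
B --0--> B
B --1--> E
E --1--> C
C --0--> G
G --0--> F
End in state F, which is not an accepting state.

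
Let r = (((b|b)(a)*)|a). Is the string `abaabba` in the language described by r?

Neither ((b|b)(a)*) nor a matches abaabba.

no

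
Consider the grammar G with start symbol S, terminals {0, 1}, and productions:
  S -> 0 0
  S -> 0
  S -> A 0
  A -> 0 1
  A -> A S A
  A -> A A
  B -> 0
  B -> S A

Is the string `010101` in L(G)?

no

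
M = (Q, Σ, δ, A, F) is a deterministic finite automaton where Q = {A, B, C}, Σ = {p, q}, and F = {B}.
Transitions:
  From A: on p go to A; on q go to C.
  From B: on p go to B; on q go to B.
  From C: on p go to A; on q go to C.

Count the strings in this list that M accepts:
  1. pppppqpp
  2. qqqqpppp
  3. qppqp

0

pppppqpp: rejected
qqqqpppp: rejected
qppqp: rejected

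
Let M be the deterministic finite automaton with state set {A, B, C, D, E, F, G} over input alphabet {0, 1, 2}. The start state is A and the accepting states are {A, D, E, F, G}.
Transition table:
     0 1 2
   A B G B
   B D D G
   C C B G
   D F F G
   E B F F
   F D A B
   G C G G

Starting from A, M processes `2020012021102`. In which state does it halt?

G

A --2--> B
B --0--> D
D --2--> G
G --0--> C
C --0--> C
C --1--> B
B --2--> G
G --0--> C
C --2--> G
G --1--> G
G --1--> G
G --0--> C
C --2--> G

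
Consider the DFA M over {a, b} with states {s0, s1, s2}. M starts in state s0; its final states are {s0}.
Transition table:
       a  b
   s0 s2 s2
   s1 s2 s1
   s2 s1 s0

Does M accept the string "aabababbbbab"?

rejected

s0 --a--> s2
s2 --a--> s1
s1 --b--> s1
s1 --a--> s2
s2 --b--> s0
s0 --a--> s2
s2 --b--> s0
s0 --b--> s2
s2 --b--> s0
s0 --b--> s2
s2 --a--> s1
s1 --b--> s1
End in state s1, which is not an accepting state.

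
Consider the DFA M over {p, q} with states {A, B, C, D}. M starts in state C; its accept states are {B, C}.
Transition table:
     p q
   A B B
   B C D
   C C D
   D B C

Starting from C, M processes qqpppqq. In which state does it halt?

C

C --q--> D
D --q--> C
C --p--> C
C --p--> C
C --p--> C
C --q--> D
D --q--> C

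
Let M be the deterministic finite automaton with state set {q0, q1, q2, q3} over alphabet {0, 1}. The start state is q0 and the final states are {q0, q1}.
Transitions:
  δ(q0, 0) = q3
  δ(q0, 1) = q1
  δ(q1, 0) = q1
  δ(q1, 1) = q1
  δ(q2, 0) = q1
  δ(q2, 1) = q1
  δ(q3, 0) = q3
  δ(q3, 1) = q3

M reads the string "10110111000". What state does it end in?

q1

q0 --1--> q1
q1 --0--> q1
q1 --1--> q1
q1 --1--> q1
q1 --0--> q1
q1 --1--> q1
q1 --1--> q1
q1 --1--> q1
q1 --0--> q1
q1 --0--> q1
q1 --0--> q1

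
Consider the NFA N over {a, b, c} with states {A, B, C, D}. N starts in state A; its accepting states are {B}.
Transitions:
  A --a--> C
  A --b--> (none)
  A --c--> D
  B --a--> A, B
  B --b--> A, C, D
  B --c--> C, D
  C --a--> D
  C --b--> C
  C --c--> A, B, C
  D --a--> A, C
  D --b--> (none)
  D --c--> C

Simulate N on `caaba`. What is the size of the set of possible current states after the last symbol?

1

Start: {A}
read c: {D}
read a: {A, C}
read a: {C, D}
read b: {C}
read a: {D}
Final reachable set {D} has 1 state.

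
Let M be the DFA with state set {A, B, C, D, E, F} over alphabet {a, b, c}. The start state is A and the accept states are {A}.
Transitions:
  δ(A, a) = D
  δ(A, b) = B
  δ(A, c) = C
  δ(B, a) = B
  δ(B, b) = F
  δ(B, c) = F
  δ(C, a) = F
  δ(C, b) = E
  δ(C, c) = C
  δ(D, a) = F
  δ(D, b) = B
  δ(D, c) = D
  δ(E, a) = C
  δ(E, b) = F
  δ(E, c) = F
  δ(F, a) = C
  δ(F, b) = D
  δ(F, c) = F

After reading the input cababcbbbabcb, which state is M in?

A --c--> C
C --a--> F
F --b--> D
D --a--> F
F --b--> D
D --c--> D
D --b--> B
B --b--> F
F --b--> D
D --a--> F
F --b--> D
D --c--> D
D --b--> B

B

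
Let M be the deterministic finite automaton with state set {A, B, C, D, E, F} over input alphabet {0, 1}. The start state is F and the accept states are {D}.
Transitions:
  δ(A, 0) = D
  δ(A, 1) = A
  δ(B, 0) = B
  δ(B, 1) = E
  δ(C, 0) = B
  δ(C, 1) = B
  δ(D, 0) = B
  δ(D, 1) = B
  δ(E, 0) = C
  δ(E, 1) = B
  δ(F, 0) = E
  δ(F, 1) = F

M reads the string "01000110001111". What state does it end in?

B

F --0--> E
E --1--> B
B --0--> B
B --0--> B
B --0--> B
B --1--> E
E --1--> B
B --0--> B
B --0--> B
B --0--> B
B --1--> E
E --1--> B
B --1--> E
E --1--> B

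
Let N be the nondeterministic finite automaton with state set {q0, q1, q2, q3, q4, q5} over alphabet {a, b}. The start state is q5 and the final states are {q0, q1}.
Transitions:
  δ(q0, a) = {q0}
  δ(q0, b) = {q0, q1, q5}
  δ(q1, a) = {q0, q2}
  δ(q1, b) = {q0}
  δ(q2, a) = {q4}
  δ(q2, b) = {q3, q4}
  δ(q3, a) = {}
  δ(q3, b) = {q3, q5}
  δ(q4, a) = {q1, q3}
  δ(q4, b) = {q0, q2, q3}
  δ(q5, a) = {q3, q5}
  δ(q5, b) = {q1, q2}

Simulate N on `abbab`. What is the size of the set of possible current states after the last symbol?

6

Start: {q5}
read a: {q3, q5}
read b: {q1, q2, q3, q5}
read b: {q0, q1, q2, q3, q4, q5}
read a: {q0, q1, q2, q3, q4, q5}
read b: {q0, q1, q2, q3, q4, q5}
Final reachable set {q0, q1, q2, q3, q4, q5} has 6 states.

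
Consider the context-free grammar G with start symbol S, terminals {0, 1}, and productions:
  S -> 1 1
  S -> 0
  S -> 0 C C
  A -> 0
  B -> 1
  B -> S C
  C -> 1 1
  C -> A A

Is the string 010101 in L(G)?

no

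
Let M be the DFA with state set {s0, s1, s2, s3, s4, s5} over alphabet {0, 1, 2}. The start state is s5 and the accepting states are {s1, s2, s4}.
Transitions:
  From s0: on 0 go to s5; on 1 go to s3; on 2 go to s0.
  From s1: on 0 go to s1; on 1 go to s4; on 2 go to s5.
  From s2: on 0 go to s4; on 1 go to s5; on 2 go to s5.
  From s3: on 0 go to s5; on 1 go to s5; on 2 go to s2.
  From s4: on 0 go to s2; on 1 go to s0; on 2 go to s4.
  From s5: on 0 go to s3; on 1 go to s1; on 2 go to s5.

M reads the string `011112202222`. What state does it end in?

s5

s5 --0--> s3
s3 --1--> s5
s5 --1--> s1
s1 --1--> s4
s4 --1--> s0
s0 --2--> s0
s0 --2--> s0
s0 --0--> s5
s5 --2--> s5
s5 --2--> s5
s5 --2--> s5
s5 --2--> s5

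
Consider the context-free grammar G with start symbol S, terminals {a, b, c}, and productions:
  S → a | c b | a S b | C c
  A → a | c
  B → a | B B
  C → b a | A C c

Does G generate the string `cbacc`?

S ⇒ Cc ⇒ ACcc ⇒ cCcc ⇒ cbacc

yes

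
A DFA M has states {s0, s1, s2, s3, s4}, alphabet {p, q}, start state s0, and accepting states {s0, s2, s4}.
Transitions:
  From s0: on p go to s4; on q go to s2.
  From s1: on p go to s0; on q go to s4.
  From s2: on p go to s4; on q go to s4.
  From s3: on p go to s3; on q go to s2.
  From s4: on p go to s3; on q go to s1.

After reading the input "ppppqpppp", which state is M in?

s3

s0 --p--> s4
s4 --p--> s3
s3 --p--> s3
s3 --p--> s3
s3 --q--> s2
s2 --p--> s4
s4 --p--> s3
s3 --p--> s3
s3 --p--> s3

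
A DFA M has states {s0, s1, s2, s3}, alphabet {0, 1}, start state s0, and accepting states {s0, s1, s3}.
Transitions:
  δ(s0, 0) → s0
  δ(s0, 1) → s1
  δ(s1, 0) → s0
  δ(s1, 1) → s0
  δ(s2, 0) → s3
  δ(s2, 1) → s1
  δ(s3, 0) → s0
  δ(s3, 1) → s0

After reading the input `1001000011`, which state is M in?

s0

s0 --1--> s1
s1 --0--> s0
s0 --0--> s0
s0 --1--> s1
s1 --0--> s0
s0 --0--> s0
s0 --0--> s0
s0 --0--> s0
s0 --1--> s1
s1 --1--> s0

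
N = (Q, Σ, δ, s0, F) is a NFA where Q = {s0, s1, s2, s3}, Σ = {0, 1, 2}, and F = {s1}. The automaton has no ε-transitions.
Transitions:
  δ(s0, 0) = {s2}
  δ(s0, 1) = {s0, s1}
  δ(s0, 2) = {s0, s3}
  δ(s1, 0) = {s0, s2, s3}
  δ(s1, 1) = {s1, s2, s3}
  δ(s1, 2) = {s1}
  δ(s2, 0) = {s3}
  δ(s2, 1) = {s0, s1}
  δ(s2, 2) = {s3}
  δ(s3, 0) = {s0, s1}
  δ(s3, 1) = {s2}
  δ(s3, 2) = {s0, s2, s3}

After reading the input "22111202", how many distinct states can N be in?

4

Start: {s0}
read 2: {s0, s3}
read 2: {s0, s2, s3}
read 1: {s0, s1, s2}
read 1: {s0, s1, s2, s3}
read 1: {s0, s1, s2, s3}
read 2: {s0, s1, s2, s3}
read 0: {s0, s1, s2, s3}
read 2: {s0, s1, s2, s3}
Final reachable set {s0, s1, s2, s3} has 4 states.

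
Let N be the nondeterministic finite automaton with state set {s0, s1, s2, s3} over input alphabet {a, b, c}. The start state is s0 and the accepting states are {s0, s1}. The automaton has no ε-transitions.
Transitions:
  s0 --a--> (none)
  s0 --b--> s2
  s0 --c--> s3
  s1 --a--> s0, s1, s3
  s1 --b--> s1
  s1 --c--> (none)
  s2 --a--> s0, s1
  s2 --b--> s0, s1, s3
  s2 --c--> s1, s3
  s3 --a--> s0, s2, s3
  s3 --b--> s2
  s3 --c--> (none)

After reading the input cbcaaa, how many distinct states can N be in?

Start: {s0}
read c: {s3}
read b: {s2}
read c: {s1, s3}
read a: {s0, s1, s2, s3}
read a: {s0, s1, s2, s3}
read a: {s0, s1, s2, s3}
Final reachable set {s0, s1, s2, s3} has 4 states.

4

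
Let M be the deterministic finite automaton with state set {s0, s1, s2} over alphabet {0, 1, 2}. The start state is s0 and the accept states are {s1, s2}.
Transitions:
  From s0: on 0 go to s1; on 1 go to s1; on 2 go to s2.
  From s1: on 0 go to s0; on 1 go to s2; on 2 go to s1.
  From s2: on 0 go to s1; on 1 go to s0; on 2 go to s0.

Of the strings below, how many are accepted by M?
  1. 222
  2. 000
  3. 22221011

222: accepted
000: accepted
22221011: accepted

3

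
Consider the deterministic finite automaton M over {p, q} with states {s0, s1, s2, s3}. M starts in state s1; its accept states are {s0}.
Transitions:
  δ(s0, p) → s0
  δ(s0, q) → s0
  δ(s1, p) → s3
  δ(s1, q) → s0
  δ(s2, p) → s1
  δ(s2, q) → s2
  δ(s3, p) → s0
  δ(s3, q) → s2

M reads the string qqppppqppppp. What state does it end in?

s0

s1 --q--> s0
s0 --q--> s0
s0 --p--> s0
s0 --p--> s0
s0 --p--> s0
s0 --p--> s0
s0 --q--> s0
s0 --p--> s0
s0 --p--> s0
s0 --p--> s0
s0 --p--> s0
s0 --p--> s0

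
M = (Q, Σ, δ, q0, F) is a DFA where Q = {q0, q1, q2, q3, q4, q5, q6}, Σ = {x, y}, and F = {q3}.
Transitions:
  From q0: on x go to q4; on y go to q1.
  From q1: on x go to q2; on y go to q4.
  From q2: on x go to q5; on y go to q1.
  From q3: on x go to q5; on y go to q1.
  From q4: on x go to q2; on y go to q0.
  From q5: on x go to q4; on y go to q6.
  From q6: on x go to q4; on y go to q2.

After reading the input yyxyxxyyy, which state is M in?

q0 --y--> q1
q1 --y--> q4
q4 --x--> q2
q2 --y--> q1
q1 --x--> q2
q2 --x--> q5
q5 --y--> q6
q6 --y--> q2
q2 --y--> q1

q1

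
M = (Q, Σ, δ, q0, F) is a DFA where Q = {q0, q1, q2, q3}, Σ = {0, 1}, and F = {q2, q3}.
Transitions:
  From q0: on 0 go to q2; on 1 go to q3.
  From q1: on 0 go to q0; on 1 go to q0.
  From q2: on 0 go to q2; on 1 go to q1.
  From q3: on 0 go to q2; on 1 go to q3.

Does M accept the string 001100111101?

q0 --0--> q2
q2 --0--> q2
q2 --1--> q1
q1 --1--> q0
q0 --0--> q2
q2 --0--> q2
q2 --1--> q1
q1 --1--> q0
q0 --1--> q3
q3 --1--> q3
q3 --0--> q2
q2 --1--> q1
End in state q1, which is not an accepting state.

rejected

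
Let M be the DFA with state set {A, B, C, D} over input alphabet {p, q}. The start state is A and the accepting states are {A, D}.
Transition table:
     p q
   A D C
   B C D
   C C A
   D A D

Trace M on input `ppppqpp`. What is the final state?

A --p--> D
D --p--> A
A --p--> D
D --p--> A
A --q--> C
C --p--> C
C --p--> C

C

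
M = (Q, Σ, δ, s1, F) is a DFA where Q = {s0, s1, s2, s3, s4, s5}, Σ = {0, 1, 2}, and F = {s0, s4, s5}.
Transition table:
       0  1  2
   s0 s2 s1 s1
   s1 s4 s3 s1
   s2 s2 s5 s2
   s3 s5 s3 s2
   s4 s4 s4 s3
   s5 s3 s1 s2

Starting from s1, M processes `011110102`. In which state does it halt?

s1 --0--> s4
s4 --1--> s4
s4 --1--> s4
s4 --1--> s4
s4 --1--> s4
s4 --0--> s4
s4 --1--> s4
s4 --0--> s4
s4 --2--> s3

s3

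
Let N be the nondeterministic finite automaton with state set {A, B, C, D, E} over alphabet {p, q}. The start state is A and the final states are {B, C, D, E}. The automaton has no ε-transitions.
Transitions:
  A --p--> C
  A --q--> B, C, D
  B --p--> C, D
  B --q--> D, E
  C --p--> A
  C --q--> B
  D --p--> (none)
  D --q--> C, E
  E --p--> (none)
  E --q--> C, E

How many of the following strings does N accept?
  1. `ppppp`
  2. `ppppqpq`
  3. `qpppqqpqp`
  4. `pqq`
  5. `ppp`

`ppppp`: accepted
`ppppqpq`: accepted
`qpppqqpqp`: accepted
`pqq`: accepted
`ppp`: accepted

5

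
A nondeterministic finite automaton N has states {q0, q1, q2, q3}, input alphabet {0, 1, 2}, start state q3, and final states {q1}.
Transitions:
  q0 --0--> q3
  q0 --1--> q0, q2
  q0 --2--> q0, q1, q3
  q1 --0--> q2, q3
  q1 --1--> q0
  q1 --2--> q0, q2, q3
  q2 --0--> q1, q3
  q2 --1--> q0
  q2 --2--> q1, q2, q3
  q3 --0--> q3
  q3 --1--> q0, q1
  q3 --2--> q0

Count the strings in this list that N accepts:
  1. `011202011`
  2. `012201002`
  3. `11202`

1

`011202011`: rejected
`012201002`: rejected
`11202`: accepted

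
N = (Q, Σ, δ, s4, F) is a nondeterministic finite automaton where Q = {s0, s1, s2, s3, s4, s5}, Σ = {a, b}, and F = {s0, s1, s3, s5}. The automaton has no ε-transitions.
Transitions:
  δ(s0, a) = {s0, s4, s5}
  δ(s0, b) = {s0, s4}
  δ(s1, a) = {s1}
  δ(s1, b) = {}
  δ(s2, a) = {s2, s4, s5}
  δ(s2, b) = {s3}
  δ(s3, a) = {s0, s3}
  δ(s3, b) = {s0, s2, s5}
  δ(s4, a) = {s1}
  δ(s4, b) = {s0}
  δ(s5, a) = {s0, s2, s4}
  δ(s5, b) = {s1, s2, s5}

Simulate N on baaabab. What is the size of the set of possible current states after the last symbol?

Start: {s4}
read b: {s0}
read a: {s0, s4, s5}
read a: {s0, s1, s2, s4, s5}
read a: {s0, s1, s2, s4, s5}
read b: {s0, s1, s2, s3, s4, s5}
read a: {s0, s1, s2, s3, s4, s5}
read b: {s0, s1, s2, s3, s4, s5}
Final reachable set {s0, s1, s2, s3, s4, s5} has 6 states.

6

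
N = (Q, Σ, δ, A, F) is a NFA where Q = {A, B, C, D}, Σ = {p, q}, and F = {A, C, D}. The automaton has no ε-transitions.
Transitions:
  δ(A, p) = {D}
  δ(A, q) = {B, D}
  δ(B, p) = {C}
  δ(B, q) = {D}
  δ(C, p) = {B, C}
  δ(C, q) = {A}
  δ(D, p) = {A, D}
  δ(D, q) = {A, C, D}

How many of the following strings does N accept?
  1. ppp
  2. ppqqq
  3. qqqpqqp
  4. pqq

ppp: accepted
ppqqq: accepted
qqqpqqp: accepted
pqq: accepted

4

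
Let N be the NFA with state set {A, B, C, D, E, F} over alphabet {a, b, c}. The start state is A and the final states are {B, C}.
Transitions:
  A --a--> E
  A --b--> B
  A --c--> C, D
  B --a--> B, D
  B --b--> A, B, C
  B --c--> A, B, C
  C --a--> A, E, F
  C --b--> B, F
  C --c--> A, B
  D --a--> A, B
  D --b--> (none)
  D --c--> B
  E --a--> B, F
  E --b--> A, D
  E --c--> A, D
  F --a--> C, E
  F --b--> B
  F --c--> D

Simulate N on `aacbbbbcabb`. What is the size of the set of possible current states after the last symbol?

4

Start: {A}
read a: {E}
read a: {B, F}
read c: {A, B, C, D}
read b: {A, B, C, F}
read b: {A, B, C, F}
read b: {A, B, C, F}
read b: {A, B, C, F}
read c: {A, B, C, D}
read a: {A, B, D, E, F}
read b: {A, B, C, D}
read b: {A, B, C, F}
Final reachable set {A, B, C, F} has 4 states.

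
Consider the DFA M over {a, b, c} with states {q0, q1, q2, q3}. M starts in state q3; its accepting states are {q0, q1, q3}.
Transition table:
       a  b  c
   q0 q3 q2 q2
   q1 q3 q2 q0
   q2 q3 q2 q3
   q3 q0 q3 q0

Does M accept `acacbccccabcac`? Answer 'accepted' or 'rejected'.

rejected

q3 --a--> q0
q0 --c--> q2
q2 --a--> q3
q3 --c--> q0
q0 --b--> q2
q2 --c--> q3
q3 --c--> q0
q0 --c--> q2
q2 --c--> q3
q3 --a--> q0
q0 --b--> q2
q2 --c--> q3
q3 --a--> q0
q0 --c--> q2
End in state q2, which is not an accepting state.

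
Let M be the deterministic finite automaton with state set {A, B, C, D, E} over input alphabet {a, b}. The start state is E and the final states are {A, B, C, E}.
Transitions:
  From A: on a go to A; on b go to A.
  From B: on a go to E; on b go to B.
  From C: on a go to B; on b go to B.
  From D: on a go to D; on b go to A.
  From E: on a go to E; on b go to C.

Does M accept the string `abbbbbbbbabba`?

accepted

E --a--> E
E --b--> C
C --b--> B
B --b--> B
B --b--> B
B --b--> B
B --b--> B
B --b--> B
B --b--> B
B --a--> E
E --b--> C
C --b--> B
B --a--> E
End in state E, which is an accepting state.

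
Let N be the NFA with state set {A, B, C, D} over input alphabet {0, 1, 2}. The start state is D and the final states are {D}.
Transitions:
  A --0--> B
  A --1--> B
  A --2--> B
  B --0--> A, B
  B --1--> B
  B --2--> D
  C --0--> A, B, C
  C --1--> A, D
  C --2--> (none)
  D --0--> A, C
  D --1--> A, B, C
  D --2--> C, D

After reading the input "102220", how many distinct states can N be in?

Start: {D}
read 1: {A, B, C}
read 0: {A, B, C}
read 2: {B, D}
read 2: {C, D}
read 2: {C, D}
read 0: {A, B, C}
Final reachable set {A, B, C} has 3 states.

3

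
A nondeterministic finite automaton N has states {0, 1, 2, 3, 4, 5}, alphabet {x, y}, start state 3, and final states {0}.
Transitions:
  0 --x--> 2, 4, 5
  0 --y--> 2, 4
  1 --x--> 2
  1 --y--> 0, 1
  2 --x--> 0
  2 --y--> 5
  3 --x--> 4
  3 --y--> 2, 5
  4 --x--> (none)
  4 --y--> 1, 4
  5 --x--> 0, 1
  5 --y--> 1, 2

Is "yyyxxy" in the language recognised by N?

accepted

Start: {3}
read y: {2, 5}
read y: {1, 2, 5}
read y: {0, 1, 2, 5}
read x: {0, 1, 2, 4, 5}
read x: {0, 1, 2, 4, 5}
read y: {0, 1, 2, 4, 5}
Reachable ∩ accepting = {0} — nonempty.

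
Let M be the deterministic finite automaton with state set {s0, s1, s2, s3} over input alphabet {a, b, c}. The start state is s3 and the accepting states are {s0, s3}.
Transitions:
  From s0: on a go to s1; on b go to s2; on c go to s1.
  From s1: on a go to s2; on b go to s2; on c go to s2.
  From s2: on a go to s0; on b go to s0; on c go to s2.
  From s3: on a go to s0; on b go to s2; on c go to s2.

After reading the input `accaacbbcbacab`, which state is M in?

s2

s3 --a--> s0
s0 --c--> s1
s1 --c--> s2
s2 --a--> s0
s0 --a--> s1
s1 --c--> s2
s2 --b--> s0
s0 --b--> s2
s2 --c--> s2
s2 --b--> s0
s0 --a--> s1
s1 --c--> s2
s2 --a--> s0
s0 --b--> s2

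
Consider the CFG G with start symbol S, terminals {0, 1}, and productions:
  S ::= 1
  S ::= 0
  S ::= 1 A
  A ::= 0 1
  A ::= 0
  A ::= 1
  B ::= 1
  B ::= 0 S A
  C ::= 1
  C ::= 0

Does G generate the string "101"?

yes

S ⇒ 1A ⇒ 101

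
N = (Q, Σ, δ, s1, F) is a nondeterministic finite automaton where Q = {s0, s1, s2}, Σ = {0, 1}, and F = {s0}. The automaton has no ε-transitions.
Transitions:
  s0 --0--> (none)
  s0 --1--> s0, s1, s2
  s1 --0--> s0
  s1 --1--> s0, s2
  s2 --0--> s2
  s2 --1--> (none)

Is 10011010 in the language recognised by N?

rejected

Start: {s1}
read 1: {s0, s2}
read 0: {s2}
read 0: {s2}
read 1: {}
The reachable set is empty and stays empty for the remaining 4 symbols.
Reachable ∩ accepting = {} — empty.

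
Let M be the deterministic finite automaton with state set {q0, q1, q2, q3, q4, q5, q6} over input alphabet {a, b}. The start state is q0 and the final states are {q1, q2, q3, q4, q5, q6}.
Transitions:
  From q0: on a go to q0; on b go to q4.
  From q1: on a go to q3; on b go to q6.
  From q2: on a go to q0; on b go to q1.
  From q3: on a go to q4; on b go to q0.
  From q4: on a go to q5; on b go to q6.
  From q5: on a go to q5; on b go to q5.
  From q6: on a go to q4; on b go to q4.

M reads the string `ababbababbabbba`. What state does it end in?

q0 --a--> q0
q0 --b--> q4
q4 --a--> q5
q5 --b--> q5
q5 --b--> q5
q5 --a--> q5
q5 --b--> q5
q5 --a--> q5
q5 --b--> q5
q5 --b--> q5
q5 --a--> q5
q5 --b--> q5
q5 --b--> q5
q5 --b--> q5
q5 --a--> q5

q5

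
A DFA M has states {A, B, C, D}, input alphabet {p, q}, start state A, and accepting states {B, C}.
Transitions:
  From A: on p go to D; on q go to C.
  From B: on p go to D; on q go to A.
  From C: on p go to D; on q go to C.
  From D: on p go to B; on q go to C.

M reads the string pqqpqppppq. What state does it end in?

A

A --p--> D
D --q--> C
C --q--> C
C --p--> D
D --q--> C
C --p--> D
D --p--> B
B --p--> D
D --p--> B
B --q--> A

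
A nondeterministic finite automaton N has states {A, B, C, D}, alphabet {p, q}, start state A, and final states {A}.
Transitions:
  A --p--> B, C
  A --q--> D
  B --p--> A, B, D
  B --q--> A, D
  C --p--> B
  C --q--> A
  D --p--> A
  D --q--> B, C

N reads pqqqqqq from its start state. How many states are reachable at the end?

4

Start: {A}
read p: {B, C}
read q: {A, D}
read q: {B, C, D}
read q: {A, B, C, D}
read q: {A, B, C, D}
read q: {A, B, C, D}
read q: {A, B, C, D}
Final reachable set {A, B, C, D} has 4 states.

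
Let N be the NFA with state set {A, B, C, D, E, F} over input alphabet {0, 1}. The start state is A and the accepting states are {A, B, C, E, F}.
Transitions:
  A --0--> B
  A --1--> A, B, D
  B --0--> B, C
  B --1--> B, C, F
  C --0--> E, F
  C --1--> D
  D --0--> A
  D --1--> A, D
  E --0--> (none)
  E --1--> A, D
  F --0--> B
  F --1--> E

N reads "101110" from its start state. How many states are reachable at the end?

Start: {A}
read 1: {A, B, D}
read 0: {A, B, C}
read 1: {A, B, C, D, F}
read 1: {A, B, C, D, E, F}
read 1: {A, B, C, D, E, F}
read 0: {A, B, C, E, F}
Final reachable set {A, B, C, E, F} has 5 states.

5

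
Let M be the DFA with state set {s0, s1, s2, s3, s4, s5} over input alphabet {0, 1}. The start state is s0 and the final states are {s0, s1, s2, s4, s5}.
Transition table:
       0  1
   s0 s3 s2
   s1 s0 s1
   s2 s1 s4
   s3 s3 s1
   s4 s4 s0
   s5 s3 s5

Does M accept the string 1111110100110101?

accepted

s0 --1--> s2
s2 --1--> s4
s4 --1--> s0
s0 --1--> s2
s2 --1--> s4
s4 --1--> s0
s0 --0--> s3
s3 --1--> s1
s1 --0--> s0
s0 --0--> s3
s3 --1--> s1
s1 --1--> s1
s1 --0--> s0
s0 --1--> s2
s2 --0--> s1
s1 --1--> s1
End in state s1, which is an accepting state.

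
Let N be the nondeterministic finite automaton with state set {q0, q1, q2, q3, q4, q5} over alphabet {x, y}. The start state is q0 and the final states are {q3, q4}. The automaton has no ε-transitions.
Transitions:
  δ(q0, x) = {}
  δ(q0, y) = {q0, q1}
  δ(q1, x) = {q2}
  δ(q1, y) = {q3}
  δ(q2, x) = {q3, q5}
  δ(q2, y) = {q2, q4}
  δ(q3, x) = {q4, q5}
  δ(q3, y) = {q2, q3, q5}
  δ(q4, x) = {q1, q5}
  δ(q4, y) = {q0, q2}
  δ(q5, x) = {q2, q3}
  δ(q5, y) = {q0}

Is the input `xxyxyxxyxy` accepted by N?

rejected

Start: {q0}
read x: {}
The reachable set is empty and stays empty for the remaining 9 symbols.
Reachable ∩ accepting = {} — empty.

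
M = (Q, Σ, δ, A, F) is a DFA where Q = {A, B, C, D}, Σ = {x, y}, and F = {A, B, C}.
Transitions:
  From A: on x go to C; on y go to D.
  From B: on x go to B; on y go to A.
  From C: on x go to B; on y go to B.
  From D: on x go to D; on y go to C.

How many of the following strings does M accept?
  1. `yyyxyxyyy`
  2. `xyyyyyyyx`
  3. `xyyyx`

0

`yyyxyxyyy`: rejected
`xyyyyyyyx`: rejected
`xyyyx`: rejected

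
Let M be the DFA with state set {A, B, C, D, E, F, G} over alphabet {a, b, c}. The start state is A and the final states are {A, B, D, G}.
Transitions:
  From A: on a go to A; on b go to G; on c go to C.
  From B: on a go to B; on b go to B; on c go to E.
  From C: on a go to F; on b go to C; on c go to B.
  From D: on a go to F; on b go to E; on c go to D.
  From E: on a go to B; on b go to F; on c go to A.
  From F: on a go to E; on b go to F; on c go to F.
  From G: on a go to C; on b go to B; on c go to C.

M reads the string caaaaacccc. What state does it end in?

A --c--> C
C --a--> F
F --a--> E
E --a--> B
B --a--> B
B --a--> B
B --c--> E
E --c--> A
A --c--> C
C --c--> B

B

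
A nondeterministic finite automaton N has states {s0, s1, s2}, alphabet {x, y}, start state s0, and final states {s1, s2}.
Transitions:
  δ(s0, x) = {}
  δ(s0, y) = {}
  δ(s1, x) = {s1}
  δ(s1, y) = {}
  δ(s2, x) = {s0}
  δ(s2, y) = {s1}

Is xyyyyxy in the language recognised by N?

Start: {s0}
read x: {}
The reachable set is empty and stays empty for the remaining 6 symbols.
Reachable ∩ accepting = {} — empty.

rejected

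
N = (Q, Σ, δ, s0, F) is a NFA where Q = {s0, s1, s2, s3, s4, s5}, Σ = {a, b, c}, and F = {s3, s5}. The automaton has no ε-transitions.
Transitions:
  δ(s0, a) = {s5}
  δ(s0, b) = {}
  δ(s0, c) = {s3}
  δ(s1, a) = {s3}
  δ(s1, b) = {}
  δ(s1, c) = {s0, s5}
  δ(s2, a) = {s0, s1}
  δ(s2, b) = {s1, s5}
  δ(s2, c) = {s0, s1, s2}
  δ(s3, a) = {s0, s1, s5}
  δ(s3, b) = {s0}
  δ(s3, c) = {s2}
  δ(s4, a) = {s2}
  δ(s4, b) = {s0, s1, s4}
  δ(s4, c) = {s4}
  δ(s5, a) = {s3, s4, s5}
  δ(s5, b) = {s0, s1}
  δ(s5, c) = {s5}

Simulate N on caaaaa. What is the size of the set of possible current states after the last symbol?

6

Start: {s0}
read c: {s3}
read a: {s0, s1, s5}
read a: {s3, s4, s5}
read a: {s0, s1, s2, s3, s4, s5}
read a: {s0, s1, s2, s3, s4, s5}
read a: {s0, s1, s2, s3, s4, s5}
Final reachable set {s0, s1, s2, s3, s4, s5} has 6 states.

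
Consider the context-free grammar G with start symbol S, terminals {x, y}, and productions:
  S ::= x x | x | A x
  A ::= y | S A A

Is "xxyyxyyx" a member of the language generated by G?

yes

S ⇒ Ax ⇒ SAAx ⇒ AxAAx ⇒ SAAxAAx ⇒ xxAAxAAx ⇒ xxyAxAAx ⇒ xxyyxAAx ⇒ xxyyxyAx ⇒ xxyyxyyx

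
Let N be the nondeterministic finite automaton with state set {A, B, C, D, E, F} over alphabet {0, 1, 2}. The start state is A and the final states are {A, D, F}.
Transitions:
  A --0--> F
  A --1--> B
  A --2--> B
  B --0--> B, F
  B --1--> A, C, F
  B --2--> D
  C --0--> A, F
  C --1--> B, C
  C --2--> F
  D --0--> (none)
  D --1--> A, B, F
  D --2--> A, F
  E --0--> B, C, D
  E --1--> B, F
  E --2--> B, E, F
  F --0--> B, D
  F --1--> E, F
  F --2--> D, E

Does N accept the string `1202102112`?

Start: {A}
read 1: {B}
read 2: {D}
read 0: {}
The reachable set is empty and stays empty for the remaining 7 symbols.
Reachable ∩ accepting = {} — empty.

rejected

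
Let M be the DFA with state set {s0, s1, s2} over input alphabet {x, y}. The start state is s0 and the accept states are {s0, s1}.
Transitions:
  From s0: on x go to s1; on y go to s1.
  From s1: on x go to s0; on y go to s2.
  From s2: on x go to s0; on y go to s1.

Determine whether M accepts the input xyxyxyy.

s0 --x--> s1
s1 --y--> s2
s2 --x--> s0
s0 --y--> s1
s1 --x--> s0
s0 --y--> s1
s1 --y--> s2
End in state s2, which is not an accepting state.

rejected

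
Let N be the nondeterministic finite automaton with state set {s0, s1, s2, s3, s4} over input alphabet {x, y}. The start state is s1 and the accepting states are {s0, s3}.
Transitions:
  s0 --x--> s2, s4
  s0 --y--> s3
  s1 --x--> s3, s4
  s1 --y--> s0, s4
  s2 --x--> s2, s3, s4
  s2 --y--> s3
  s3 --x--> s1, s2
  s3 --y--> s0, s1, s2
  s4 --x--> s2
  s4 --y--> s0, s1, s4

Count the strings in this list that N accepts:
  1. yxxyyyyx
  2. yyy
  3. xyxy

3

yxxyyyyx: accepted
yyy: accepted
xyxy: accepted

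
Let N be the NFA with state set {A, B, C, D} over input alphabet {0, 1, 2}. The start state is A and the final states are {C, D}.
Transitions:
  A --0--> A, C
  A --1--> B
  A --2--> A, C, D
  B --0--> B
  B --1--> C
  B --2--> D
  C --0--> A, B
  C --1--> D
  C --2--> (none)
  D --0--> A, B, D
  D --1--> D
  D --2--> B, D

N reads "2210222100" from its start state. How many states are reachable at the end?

Start: {A}
read 2: {A, C, D}
read 2: {A, B, C, D}
read 1: {B, C, D}
read 0: {A, B, D}
read 2: {A, B, C, D}
read 2: {A, B, C, D}
read 2: {A, B, C, D}
read 1: {B, C, D}
read 0: {A, B, D}
read 0: {A, B, C, D}
Final reachable set {A, B, C, D} has 4 states.

4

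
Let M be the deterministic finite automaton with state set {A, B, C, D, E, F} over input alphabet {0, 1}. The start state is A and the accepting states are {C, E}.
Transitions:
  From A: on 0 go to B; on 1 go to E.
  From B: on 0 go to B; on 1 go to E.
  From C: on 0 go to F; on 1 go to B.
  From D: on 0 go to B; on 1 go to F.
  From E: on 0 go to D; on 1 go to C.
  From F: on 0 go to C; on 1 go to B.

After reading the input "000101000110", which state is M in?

D

A --0--> B
B --0--> B
B --0--> B
B --1--> E
E --0--> D
D --1--> F
F --0--> C
C --0--> F
F --0--> C
C --1--> B
B --1--> E
E --0--> D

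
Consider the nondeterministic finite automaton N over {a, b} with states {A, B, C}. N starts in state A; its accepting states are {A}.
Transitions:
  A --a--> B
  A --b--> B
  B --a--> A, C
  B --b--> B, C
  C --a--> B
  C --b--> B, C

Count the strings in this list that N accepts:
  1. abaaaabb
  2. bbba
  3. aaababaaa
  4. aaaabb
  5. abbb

abaaaabb: rejected
bbba: accepted
aaababaaa: accepted
aaaabb: rejected
abbb: rejected

2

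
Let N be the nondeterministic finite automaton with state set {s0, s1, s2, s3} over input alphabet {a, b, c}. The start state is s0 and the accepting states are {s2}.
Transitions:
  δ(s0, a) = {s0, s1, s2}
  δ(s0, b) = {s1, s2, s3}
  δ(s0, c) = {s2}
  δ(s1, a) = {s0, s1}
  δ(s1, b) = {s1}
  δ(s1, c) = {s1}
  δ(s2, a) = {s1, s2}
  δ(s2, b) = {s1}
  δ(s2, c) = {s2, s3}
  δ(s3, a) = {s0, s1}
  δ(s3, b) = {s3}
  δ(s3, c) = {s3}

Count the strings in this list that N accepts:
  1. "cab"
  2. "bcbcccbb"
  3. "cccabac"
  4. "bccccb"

"cab": rejected
"bcbcccbb": rejected
"cccabac": accepted
"bccccb": rejected

1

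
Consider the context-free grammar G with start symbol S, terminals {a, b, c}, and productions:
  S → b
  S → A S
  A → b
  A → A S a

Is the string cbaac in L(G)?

no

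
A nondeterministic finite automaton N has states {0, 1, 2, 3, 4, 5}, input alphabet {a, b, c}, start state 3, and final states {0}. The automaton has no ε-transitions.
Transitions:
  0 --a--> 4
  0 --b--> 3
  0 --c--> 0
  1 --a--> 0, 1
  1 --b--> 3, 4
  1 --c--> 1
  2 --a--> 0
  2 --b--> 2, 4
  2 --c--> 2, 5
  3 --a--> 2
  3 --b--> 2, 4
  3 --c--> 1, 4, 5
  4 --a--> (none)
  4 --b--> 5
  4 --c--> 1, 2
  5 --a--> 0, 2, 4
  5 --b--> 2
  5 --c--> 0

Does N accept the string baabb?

rejected

Start: {3}
read b: {2, 4}
read a: {0}
read a: {4}
read b: {5}
read b: {2}
Reachable ∩ accepting = {} — empty.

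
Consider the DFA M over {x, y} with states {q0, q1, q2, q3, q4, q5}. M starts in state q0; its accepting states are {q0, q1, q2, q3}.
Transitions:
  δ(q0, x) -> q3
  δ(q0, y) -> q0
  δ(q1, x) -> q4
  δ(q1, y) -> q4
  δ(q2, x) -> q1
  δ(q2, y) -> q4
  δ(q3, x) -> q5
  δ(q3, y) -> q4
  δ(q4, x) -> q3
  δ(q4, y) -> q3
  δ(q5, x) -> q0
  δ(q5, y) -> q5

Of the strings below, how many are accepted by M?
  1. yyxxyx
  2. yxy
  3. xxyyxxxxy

2

yyxxyx: accepted
yxy: rejected
xxyyxxxxy: accepted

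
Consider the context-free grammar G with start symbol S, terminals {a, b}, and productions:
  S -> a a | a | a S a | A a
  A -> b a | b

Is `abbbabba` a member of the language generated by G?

no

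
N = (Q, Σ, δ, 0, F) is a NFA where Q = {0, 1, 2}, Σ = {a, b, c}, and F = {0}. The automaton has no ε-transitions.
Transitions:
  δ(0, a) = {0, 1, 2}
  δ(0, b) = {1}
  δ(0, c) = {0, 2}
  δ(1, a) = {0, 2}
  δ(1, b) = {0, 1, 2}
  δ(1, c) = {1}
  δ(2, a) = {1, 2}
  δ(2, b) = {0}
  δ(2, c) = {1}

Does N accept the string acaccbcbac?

Start: {0}
read a: {0, 1, 2}
read c: {0, 1, 2}
read a: {0, 1, 2}
read c: {0, 1, 2}
read c: {0, 1, 2}
read b: {0, 1, 2}
read c: {0, 1, 2}
read b: {0, 1, 2}
read a: {0, 1, 2}
read c: {0, 1, 2}
Reachable ∩ accepting = {0} — nonempty.

accepted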